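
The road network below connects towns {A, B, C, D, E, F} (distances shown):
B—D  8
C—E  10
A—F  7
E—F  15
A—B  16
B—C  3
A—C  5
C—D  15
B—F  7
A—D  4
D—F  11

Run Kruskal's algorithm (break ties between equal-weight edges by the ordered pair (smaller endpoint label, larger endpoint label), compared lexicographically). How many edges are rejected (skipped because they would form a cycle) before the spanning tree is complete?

Kruskal's algorithm — process edges by increasing weight (ties by edge label):
B—C (3): add — endpoints in different components.
A—D (4): add — endpoints in different components.
A—C (5): add — endpoints in different components.
A—F (7): add — endpoints in different components.
B—F (7): skip — B and F already connected.
B—D (8): skip — B and D already connected.
C—E (10): add — endpoints in different components.
Edges rejected before the tree was complete: 2.

2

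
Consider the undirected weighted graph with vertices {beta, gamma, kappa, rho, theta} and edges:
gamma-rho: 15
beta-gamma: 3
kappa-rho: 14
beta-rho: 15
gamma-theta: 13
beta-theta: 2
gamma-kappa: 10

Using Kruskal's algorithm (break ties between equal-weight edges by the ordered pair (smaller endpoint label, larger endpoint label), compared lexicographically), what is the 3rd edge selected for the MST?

Kruskal: consider edges lightest-first.
beta-theta (2): add — endpoints in different components.
beta-gamma (3): add — endpoints in different components.
gamma-kappa (10): add — endpoints in different components.
gamma-theta (13): skip — theta and gamma already connected.
kappa-rho (14): add — endpoints in different components.
The 3rd edge added is gamma-kappa.

gamma-kappa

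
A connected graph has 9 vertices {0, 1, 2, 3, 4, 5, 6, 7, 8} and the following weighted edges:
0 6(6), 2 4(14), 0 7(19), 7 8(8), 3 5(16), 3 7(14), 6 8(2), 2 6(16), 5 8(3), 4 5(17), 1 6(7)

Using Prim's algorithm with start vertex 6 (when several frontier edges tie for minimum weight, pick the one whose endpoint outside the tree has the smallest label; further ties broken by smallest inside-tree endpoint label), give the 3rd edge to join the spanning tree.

0-6

Prim's algorithm from 6:
Step 1: cheapest edge leaving the tree is 6 8 (2); add 8.
Step 2: cheapest edge leaving the tree is 5 8 (3); add 5.
Step 3: cheapest edge leaving the tree is 0 6 (6); add 0.
Step 4: cheapest edge leaving the tree is 1 6 (7); add 1.
Step 5: cheapest edge leaving the tree is 7 8 (8); add 7.
Step 6: cheapest edge leaving the tree is 3 7 (14); add 3.
Step 7: cheapest edge leaving the tree is 2 6 (16); add 2.
Step 8: cheapest edge leaving the tree is 2 4 (14); add 4.
The 3rd edge added is 0 6.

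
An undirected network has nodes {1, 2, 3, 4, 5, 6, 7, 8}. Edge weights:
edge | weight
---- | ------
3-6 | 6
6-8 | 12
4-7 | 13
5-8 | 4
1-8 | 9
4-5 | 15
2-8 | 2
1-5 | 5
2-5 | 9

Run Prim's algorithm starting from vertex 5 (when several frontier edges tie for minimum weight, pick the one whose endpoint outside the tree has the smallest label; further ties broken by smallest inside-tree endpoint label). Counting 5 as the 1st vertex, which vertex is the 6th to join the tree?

Prim's algorithm from 5:
Step 1: frontier [5-8 4, 1-5 5, 2-5 9, 4-5 15] → take 5-8 (4); add 8.
Step 2: frontier [1-5 5, 2-5 9, 4-5 15, 2-8 2, 1-8 9, 6-8 12] → take 2-8 (2); add 2.
Step 3: frontier [1-5 5, 4-5 15, 1-8 9, 6-8 12] → take 1-5 (5); add 1.
Step 4: frontier [4-5 15, 6-8 12] → take 6-8 (12); add 6.
Step 5: frontier [4-5 15, 3-6 6] → take 3-6 (6); add 3.
Step 6: frontier [4-5 15] → take 4-5 (15); add 4.
Step 7: frontier [4-7 13] → take 4-7 (13); add 7.
Vertex order: 5, 8, 2, 1, 6, 3, 4, 7. The 6th vertex is 3.

3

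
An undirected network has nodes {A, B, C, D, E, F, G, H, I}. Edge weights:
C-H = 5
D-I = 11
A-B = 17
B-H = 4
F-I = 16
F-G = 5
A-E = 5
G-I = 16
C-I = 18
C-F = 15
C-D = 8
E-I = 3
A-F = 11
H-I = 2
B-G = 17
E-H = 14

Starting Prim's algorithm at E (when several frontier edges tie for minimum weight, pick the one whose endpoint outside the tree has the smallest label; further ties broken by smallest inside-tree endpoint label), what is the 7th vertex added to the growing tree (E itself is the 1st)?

Prim, starting at E.
Step 1: cheapest edge leaving the tree is E-I (3); add I.
Step 2: cheapest edge leaving the tree is H-I (2); add H.
Step 3: cheapest edge leaving the tree is B-H (4); add B.
Step 4: cheapest edge leaving the tree is A-E (5); add A.
Step 5: cheapest edge leaving the tree is C-H (5); add C.
Step 6: cheapest edge leaving the tree is C-D (8); add D.
Step 7: cheapest edge leaving the tree is A-F (11); add F.
Step 8: cheapest edge leaving the tree is F-G (5); add G.
Vertex order: E, I, H, B, A, C, D, F, G. The 7th vertex is D.

D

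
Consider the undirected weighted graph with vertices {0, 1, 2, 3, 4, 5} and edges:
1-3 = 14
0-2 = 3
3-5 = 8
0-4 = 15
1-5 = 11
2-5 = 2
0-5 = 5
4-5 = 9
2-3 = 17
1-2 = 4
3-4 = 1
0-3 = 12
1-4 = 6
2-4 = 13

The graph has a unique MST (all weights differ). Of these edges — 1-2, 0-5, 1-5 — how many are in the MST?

Kruskal: consider edges lightest-first.
3-4 (1): add — endpoints in different components.
2-5 (2): add — endpoints in different components.
0-2 (3): add — endpoints in different components.
1-2 (4): add — endpoints in different components.
0-5 (5): skip — 0 and 5 already connected.
1-4 (6): add — endpoints in different components.
MST edge set: {3-4, 2-5, 0-2, 1-2, 1-4}.
Of the listed edges, {1-2} are in the MST → 1.

1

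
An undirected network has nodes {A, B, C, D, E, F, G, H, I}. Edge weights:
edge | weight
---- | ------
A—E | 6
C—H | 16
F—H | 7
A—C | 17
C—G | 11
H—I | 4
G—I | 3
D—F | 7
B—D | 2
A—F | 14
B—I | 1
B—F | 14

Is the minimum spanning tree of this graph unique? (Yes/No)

Sort edges by weight, then run Kruskal:
B—I (1): add — endpoints in different components.
B—D (2): add — endpoints in different components.
G—I (3): add — endpoints in different components.
H—I (4): add — endpoints in different components.
A—E (6): add — endpoints in different components.
D—F (7): add — endpoints in different components.
F—H (7): skip — F and H already connected.
C—G (11): add — endpoints in different components.
A—F (14): add — endpoints in different components.
Non-tree edge F—H has weight 7, equal to the heaviest edge on its tree cycle — swapping gives another MST of the same weight. Not unique.

No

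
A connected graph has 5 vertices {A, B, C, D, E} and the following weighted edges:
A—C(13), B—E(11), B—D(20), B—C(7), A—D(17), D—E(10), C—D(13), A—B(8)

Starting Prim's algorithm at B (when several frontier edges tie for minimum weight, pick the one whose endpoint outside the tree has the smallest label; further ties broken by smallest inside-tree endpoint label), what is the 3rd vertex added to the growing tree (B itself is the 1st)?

Grow the tree from B using Prim:
Step 1: frontier [B—C 7, A—B 8, B—E 11, B—D 20] → take B—C (7); add C.
Step 2: frontier [A—B 8, B—E 11, B—D 20, A—C 13, C—D 13] → take A—B (8); add A.
Step 3: frontier [A—D 17, B—E 11, B—D 20, C—D 13] → take B—E (11); add E.
Step 4: frontier [A—D 17, B—D 20, C—D 13, D—E 10] → take D—E (10); add D.
Vertex order: B, C, A, E, D. The 3rd vertex is A.

A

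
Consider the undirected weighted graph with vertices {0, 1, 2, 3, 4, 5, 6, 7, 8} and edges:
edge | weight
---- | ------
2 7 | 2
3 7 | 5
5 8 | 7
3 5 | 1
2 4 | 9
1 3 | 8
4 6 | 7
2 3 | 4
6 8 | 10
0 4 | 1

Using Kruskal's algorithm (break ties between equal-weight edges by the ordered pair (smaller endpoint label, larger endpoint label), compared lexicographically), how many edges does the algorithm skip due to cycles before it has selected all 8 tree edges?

1

Sort edges by weight, then run Kruskal:
0 4 (1): add — endpoints in different components.
3 5 (1): add — endpoints in different components.
2 7 (2): add — endpoints in different components.
2 3 (4): add — endpoints in different components.
3 7 (5): skip — 3 and 7 already connected.
4 6 (7): add — endpoints in different components.
5 8 (7): add — endpoints in different components.
1 3 (8): add — endpoints in different components.
2 4 (9): add — endpoints in different components.
Edges rejected before the tree was complete: 1.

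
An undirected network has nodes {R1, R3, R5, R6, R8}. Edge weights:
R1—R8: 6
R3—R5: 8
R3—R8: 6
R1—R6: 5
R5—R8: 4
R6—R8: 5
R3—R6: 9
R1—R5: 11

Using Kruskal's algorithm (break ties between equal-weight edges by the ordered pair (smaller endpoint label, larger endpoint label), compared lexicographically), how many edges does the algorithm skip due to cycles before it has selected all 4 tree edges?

1

Kruskal: consider edges lightest-first.
R5—R8 (4): add — endpoints in different components.
R1—R6 (5): add — endpoints in different components.
R6—R8 (5): add — endpoints in different components.
R1—R8 (6): skip — R1 and R8 already connected.
R3—R8 (6): add — endpoints in different components.
Edges rejected before the tree was complete: 1.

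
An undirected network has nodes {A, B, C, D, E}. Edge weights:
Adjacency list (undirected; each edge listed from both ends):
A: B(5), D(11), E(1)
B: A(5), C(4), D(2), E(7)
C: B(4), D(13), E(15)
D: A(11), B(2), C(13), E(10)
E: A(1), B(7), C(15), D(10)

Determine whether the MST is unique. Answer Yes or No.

Yes

Sort edges by weight, then run Kruskal:
A E (1): add — endpoints in different components.
B D (2): add — endpoints in different components.
B C (4): add — endpoints in different components.
A B (5): add — endpoints in different components.
Every non-tree edge has weight strictly greater than the heaviest edge on the tree path between its endpoints, so the MST is unique.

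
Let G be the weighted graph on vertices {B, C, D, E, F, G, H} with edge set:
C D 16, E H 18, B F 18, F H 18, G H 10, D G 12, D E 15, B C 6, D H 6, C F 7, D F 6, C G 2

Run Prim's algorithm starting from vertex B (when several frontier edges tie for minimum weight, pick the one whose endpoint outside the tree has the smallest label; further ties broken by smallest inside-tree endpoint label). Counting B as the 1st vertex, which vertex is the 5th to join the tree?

Prim's algorithm from B:
Step 1: cheapest edge leaving the tree is B C (6); add C.
Step 2: cheapest edge leaving the tree is C G (2); add G.
Step 3: cheapest edge leaving the tree is C F (7); add F.
Step 4: cheapest edge leaving the tree is D F (6); add D.
Step 5: cheapest edge leaving the tree is D H (6); add H.
Step 6: cheapest edge leaving the tree is D E (15); add E.
Vertex order: B, C, G, F, D, H, E. The 5th vertex is D.

D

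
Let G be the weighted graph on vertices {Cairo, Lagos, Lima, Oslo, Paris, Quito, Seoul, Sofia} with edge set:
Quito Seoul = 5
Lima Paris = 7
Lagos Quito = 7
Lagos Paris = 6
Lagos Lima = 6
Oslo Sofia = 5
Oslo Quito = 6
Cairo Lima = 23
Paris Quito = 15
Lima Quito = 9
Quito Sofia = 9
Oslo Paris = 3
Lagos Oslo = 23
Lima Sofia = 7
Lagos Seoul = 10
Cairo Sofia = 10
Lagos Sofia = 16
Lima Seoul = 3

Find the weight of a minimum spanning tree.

Kruskal's algorithm — process edges by increasing weight (ties by edge label):
Lima Seoul (3): add — endpoints in different components.
Oslo Paris (3): add — endpoints in different components.
Oslo Sofia (5): add — endpoints in different components.
Quito Seoul (5): add — endpoints in different components.
Lagos Lima (6): add — endpoints in different components.
Lagos Paris (6): add — endpoints in different components.
Oslo Quito (6): skip — Oslo and Quito already connected.
Lagos Quito (7): skip — Lagos and Quito already connected.
Lima Paris (7): skip — Lima and Paris already connected.
Lima Sofia (7): skip — Lima and Sofia already connected.
Lima Quito (9): skip — Lima and Quito already connected.
Quito Sofia (9): skip — Quito and Sofia already connected.
Cairo Sofia (10): add — endpoints in different components.
MST edges: Lima Seoul, Oslo Paris, Oslo Sofia, Quito Seoul, Lagos Lima, Lagos Paris, Cairo Sofia; total weight 3+3+5+5+6+6+10 = 38.

38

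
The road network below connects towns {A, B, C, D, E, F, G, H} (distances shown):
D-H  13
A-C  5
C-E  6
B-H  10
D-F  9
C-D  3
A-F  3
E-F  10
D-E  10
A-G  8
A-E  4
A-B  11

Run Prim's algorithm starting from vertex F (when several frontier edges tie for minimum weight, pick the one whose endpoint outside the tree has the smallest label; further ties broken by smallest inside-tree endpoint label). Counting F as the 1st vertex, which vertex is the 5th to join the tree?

Grow the tree from F using Prim:
Step 1: frontier [A-F 3, D-F 9, E-F 10] → take A-F (3); add A.
Step 2: frontier [A-E 4, A-C 5, A-G 8, A-B 11, D-F 9, E-F 10] → take A-E (4); add E.
Step 3: frontier [A-C 5, A-G 8, A-B 11, C-E 6, D-E 10, D-F 9] → take A-C (5); add C.
Step 4: frontier [A-G 8, A-B 11, C-D 3, D-E 10, D-F 9] → take C-D (3); add D.
Step 5: frontier [A-G 8, A-B 11, D-H 13] → take A-G (8); add G.
Step 6: frontier [A-B 11, D-H 13] → take A-B (11); add B.
Step 7: frontier [B-H 10, D-H 13] → take B-H (10); add H.
Vertex order: F, A, E, C, D, G, B, H. The 5th vertex is D.

D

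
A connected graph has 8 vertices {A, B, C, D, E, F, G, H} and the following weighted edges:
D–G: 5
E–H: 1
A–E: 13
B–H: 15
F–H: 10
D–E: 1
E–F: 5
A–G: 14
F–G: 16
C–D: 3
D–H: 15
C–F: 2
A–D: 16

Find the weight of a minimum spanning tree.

40

Prim, starting at D.
Step 1: frontier [D–E 1, C–D 3, D–G 5, D–H 15, A–D 16] → take D–E (1); add E.
Step 2: frontier [C–D 3, D–G 5, D–H 15, A–D 16, E–H 1, E–F 5, A–E 13] → take E–H (1); add H.
Step 3: frontier [C–D 3, D–G 5, A–D 16, E–F 5, A–E 13, F–H 10, B–H 15] → take C–D (3); add C.
Step 4: frontier [C–F 2, D–G 5, A–D 16, E–F 5, A–E 13, F–H 10, B–H 15] → take C–F (2); add F.
Step 5: frontier [D–G 5, A–D 16, A–E 13, F–G 16, B–H 15] → take D–G (5); add G.
Step 6: frontier [A–D 16, A–E 13, A–G 14, B–H 15] → take A–E (13); add A.
Step 7: frontier [B–H 15] → take B–H (15); add B.
MST edges: D–E, E–H, C–D, C–F, D–G, A–E, B–H; total weight 1+1+3+2+5+13+15 = 40.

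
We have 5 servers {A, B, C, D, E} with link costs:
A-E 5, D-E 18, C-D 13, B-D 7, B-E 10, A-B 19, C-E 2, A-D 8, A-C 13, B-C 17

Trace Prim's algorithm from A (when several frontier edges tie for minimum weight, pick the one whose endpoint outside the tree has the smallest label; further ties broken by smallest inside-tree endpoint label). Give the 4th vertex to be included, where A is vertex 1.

D

Grow the tree from A using Prim:
Step 1: cheapest edge leaving the tree is A-E (5); add E.
Step 2: cheapest edge leaving the tree is C-E (2); add C.
Step 3: cheapest edge leaving the tree is A-D (8); add D.
Step 4: cheapest edge leaving the tree is B-D (7); add B.
Vertex order: A, E, C, D, B. The 4th vertex is D.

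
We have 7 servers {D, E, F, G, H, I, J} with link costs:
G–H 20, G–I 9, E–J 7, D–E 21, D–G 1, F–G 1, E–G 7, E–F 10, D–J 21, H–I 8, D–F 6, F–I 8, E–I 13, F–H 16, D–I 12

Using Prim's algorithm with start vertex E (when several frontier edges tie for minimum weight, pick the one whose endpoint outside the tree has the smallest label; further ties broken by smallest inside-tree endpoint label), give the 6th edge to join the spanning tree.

Prim, starting at E.
Step 1: cheapest edge leaving the tree is E–G (7); add G.
Step 2: cheapest edge leaving the tree is D–G (1); add D.
Step 3: cheapest edge leaving the tree is F–G (1); add F.
Step 4: cheapest edge leaving the tree is E–J (7); add J.
Step 5: cheapest edge leaving the tree is F–I (8); add I.
Step 6: cheapest edge leaving the tree is H–I (8); add H.
The 6th edge added is H–I.

H-I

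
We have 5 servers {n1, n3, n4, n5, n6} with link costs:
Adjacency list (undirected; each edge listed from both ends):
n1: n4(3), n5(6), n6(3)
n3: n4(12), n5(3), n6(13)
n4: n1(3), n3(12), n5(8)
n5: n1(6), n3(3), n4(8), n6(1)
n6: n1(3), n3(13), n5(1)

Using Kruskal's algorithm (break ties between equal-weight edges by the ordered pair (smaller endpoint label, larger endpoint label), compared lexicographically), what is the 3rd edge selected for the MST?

Kruskal's algorithm — process edges by increasing weight (ties by edge label):
n5—n6 (1): add. Components now {n5,n6} {n1} {n4} {n3}
n1—n4 (3): add. Components now {n5,n6} {n1,n4} {n3}
n1—n6 (3): add. Components now {n1,n4,n5,n6} {n3}
n3—n5 (3): add. Components now {n1,n3,n4,n5,n6}
The 3rd edge added is n1—n6.

n1-n6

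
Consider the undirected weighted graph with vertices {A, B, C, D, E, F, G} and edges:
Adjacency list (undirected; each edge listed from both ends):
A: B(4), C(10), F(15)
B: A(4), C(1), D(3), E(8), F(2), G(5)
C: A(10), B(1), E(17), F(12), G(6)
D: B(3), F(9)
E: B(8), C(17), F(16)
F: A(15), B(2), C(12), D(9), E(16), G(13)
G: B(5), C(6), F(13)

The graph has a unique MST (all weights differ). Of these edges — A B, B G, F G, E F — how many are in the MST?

Kruskal's algorithm — process edges by increasing weight (ties by edge label):
B C (1): add. Components now {A} {B,C} {D} {E} {F} {G}
B F (2): add. Components now {A} {B,C,F} {D} {E} {G}
B D (3): add. Components now {A} {B,C,D,F} {E} {G}
A B (4): add. Components now {A,B,C,D,F} {E} {G}
B G (5): add. Components now {A,B,C,D,F,G} {E}
C G (6): skip — C and G already connected.
B E (8): add. Components now {A,B,C,D,E,F,G}
MST edge set: {B C, B F, B D, A B, B G, B E}.
Of the listed edges, {A B, B G} are in the MST → 2.

2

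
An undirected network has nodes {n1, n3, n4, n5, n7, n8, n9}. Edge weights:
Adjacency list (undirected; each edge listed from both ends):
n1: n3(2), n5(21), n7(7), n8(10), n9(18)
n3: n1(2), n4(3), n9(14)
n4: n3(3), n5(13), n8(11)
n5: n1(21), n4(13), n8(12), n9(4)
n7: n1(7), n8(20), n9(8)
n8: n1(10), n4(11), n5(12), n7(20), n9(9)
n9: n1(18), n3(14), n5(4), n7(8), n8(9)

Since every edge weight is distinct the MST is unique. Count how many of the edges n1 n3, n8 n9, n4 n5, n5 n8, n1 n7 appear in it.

Kruskal: consider edges lightest-first.
n1 n3 (2): add — endpoints in different components.
n3 n4 (3): add — endpoints in different components.
n5 n9 (4): add — endpoints in different components.
n1 n7 (7): add — endpoints in different components.
n7 n9 (8): add — endpoints in different components.
n8 n9 (9): add — endpoints in different components.
MST edge set: {n1 n3, n3 n4, n5 n9, n1 n7, n7 n9, n8 n9}.
Of the listed edges, {n1 n3, n8 n9, n1 n7} are in the MST → 3.

3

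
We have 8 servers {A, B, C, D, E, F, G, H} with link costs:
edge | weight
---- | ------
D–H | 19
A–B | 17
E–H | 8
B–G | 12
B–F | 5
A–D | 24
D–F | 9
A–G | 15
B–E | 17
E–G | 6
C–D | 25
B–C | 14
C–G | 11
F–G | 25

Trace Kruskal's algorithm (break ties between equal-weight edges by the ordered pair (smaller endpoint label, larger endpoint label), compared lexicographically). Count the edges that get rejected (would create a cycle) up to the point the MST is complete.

Sort edges by weight, then run Kruskal:
B–F (5): add — endpoints in different components.
E–G (6): add — endpoints in different components.
E–H (8): add — endpoints in different components.
D–F (9): add — endpoints in different components.
C–G (11): add — endpoints in different components.
B–G (12): add — endpoints in different components.
B–C (14): skip — B and C already connected.
A–G (15): add — endpoints in different components.
Edges rejected before the tree was complete: 1.

1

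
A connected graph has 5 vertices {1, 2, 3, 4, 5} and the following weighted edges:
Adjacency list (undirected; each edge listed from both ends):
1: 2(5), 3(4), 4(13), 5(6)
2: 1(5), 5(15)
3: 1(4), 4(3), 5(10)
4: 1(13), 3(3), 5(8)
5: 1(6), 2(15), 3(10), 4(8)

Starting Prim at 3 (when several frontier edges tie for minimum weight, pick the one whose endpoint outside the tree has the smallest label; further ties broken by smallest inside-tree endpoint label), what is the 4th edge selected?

1-5

Prim, starting at 3.
Step 1: frontier [3-4 3, 1-3 4, 3-5 10] → take 3-4 (3); add 4.
Step 2: frontier [1-3 4, 3-5 10, 4-5 8, 1-4 13] → take 1-3 (4); add 1.
Step 3: frontier [1-2 5, 1-5 6, 3-5 10, 4-5 8] → take 1-2 (5); add 2.
Step 4: frontier [1-5 6, 2-5 15, 3-5 10, 4-5 8] → take 1-5 (6); add 5.
The 4th edge added is 1-5.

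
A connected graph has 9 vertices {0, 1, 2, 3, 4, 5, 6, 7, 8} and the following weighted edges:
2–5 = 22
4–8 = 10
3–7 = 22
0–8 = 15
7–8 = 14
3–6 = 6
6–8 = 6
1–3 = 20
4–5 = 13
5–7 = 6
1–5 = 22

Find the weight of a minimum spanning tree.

Prim's algorithm from 8:
Step 1: frontier [6–8 6, 4–8 10, 7–8 14, 0–8 15] → take 6–8 (6); add 6.
Step 2: frontier [3–6 6, 4–8 10, 7–8 14, 0–8 15] → take 3–6 (6); add 3.
Step 3: frontier [1–3 20, 3–7 22, 4–8 10, 7–8 14, 0–8 15] → take 4–8 (10); add 4.
Step 4: frontier [1–3 20, 3–7 22, 4–5 13, 7–8 14, 0–8 15] → take 4–5 (13); add 5.
Step 5: frontier [1–3 20, 3–7 22, 5–7 6, 1–5 22, 2–5 22, 7–8 14, 0–8 15] → take 5–7 (6); add 7.
Step 6: frontier [1–3 20, 1–5 22, 2–5 22, 0–8 15] → take 0–8 (15); add 0.
Step 7: frontier [1–3 20, 1–5 22, 2–5 22] → take 1–3 (20); add 1.
Step 8: frontier [2–5 22] → take 2–5 (22); add 2.
MST edges: 6–8, 3–6, 4–8, 4–5, 5–7, 0–8, 1–3, 2–5; total weight 6+6+10+13+6+15+20+22 = 98.

98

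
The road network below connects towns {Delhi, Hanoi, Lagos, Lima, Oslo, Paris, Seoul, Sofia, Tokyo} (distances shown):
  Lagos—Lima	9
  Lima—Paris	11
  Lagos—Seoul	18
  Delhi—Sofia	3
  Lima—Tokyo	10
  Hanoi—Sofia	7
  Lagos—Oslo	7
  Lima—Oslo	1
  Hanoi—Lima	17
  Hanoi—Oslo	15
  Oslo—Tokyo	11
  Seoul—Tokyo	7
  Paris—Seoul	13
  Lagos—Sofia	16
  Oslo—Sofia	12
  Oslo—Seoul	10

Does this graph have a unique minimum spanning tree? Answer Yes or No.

No

Sort edges by weight, then run Kruskal:
Lima—Oslo (1): add — endpoints in different components.
Delhi—Sofia (3): add — endpoints in different components.
Hanoi—Sofia (7): add — endpoints in different components.
Lagos—Oslo (7): add — endpoints in different components.
Seoul—Tokyo (7): add — endpoints in different components.
Lagos—Lima (9): skip — Lagos and Lima already connected.
Lima—Tokyo (10): add — endpoints in different components.
Oslo—Seoul (10): skip — Seoul and Oslo already connected.
Lima—Paris (11): add — endpoints in different components.
Oslo—Tokyo (11): skip — Oslo and Tokyo already connected.
Oslo—Sofia (12): add — endpoints in different components.
Non-tree edge Oslo—Seoul has weight 10, equal to the heaviest edge on its tree cycle — swapping gives another MST of the same weight. Not unique.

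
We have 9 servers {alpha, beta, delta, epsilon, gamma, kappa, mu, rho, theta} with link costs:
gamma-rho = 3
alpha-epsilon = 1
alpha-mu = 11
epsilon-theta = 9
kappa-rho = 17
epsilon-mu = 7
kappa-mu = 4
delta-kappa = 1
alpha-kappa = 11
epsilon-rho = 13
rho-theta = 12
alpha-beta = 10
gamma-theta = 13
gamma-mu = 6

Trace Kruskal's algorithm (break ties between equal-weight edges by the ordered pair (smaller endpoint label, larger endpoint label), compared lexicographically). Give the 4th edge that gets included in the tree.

kappa-mu

Kruskal: consider edges lightest-first.
alpha-epsilon (1): add — endpoints in different components.
delta-kappa (1): add — endpoints in different components.
gamma-rho (3): add — endpoints in different components.
kappa-mu (4): add — endpoints in different components.
gamma-mu (6): add — endpoints in different components.
epsilon-mu (7): add — endpoints in different components.
epsilon-theta (9): add — endpoints in different components.
alpha-beta (10): add — endpoints in different components.
The 4th edge added is kappa-mu.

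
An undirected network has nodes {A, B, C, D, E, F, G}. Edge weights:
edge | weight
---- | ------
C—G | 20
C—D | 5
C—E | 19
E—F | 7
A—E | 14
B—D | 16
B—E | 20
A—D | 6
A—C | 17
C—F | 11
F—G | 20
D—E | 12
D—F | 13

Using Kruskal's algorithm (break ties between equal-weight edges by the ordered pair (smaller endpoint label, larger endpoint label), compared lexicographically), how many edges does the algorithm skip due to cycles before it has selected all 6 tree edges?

6

Kruskal's algorithm — process edges by increasing weight (ties by edge label):
C—D (5): add — endpoints in different components.
A—D (6): add — endpoints in different components.
E—F (7): add — endpoints in different components.
C—F (11): add — endpoints in different components.
D—E (12): skip — D and E already connected.
D—F (13): skip — D and F already connected.
A—E (14): skip — A and E already connected.
B—D (16): add — endpoints in different components.
A—C (17): skip — A and C already connected.
C—E (19): skip — C and E already connected.
B—E (20): skip — B and E already connected.
C—G (20): add — endpoints in different components.
Edges rejected before the tree was complete: 6.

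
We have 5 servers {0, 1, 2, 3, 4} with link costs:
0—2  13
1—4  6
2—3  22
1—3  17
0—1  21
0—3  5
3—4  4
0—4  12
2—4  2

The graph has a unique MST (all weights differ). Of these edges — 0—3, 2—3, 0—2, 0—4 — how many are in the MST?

Kruskal's algorithm — process edges by increasing weight (ties by edge label):
2—4 (2): add — endpoints in different components.
3—4 (4): add — endpoints in different components.
0—3 (5): add — endpoints in different components.
1—4 (6): add — endpoints in different components.
MST edge set: {2—4, 3—4, 0—3, 1—4}.
Of the listed edges, {0—3} are in the MST → 1.

1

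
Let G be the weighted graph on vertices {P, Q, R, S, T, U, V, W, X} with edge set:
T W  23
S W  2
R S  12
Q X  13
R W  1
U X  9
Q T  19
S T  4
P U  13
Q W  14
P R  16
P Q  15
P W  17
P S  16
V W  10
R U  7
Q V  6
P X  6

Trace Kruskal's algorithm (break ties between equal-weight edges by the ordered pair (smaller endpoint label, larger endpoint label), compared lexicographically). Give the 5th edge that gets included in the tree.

Q-V

Sort edges by weight, then run Kruskal:
R W (1): add — endpoints in different components.
S W (2): add — endpoints in different components.
S T (4): add — endpoints in different components.
P X (6): add — endpoints in different components.
Q V (6): add — endpoints in different components.
R U (7): add — endpoints in different components.
U X (9): add — endpoints in different components.
V W (10): add — endpoints in different components.
The 5th edge added is Q V.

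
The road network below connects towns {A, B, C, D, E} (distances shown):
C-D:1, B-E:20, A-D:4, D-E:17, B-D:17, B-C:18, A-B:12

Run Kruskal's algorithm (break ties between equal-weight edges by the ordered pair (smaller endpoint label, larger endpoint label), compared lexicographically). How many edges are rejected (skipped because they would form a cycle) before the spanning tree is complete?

1

Kruskal: consider edges lightest-first.
C-D (1): add — endpoints in different components.
A-D (4): add — endpoints in different components.
A-B (12): add — endpoints in different components.
B-D (17): skip — B and D already connected.
D-E (17): add — endpoints in different components.
Edges rejected before the tree was complete: 1.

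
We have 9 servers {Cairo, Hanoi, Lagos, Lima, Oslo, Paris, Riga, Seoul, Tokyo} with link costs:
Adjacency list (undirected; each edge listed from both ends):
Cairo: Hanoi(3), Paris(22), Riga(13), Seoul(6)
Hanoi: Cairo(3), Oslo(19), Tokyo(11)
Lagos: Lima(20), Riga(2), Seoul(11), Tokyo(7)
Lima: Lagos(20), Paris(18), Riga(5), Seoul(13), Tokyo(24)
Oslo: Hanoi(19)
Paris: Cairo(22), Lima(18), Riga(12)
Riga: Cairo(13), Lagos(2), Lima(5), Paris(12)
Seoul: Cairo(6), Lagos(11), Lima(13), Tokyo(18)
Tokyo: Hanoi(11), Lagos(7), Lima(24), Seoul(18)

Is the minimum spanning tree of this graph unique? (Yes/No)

No

Kruskal's algorithm — process edges by increasing weight (ties by edge label):
Lagos Riga (2): add — endpoints in different components.
Cairo Hanoi (3): add — endpoints in different components.
Lima Riga (5): add — endpoints in different components.
Cairo Seoul (6): add — endpoints in different components.
Lagos Tokyo (7): add — endpoints in different components.
Hanoi Tokyo (11): add — endpoints in different components.
Lagos Seoul (11): skip — Lagos and Seoul already connected.
Paris Riga (12): add — endpoints in different components.
Cairo Riga (13): skip — Cairo and Riga already connected.
Lima Seoul (13): skip — Lima and Seoul already connected.
Lima Paris (18): skip — Lima and Paris already connected.
Seoul Tokyo (18): skip — Tokyo and Seoul already connected.
Hanoi Oslo (19): add — endpoints in different components.
Non-tree edge Lagos Seoul has weight 11, equal to the heaviest edge on its tree cycle — swapping gives another MST of the same weight. Not unique.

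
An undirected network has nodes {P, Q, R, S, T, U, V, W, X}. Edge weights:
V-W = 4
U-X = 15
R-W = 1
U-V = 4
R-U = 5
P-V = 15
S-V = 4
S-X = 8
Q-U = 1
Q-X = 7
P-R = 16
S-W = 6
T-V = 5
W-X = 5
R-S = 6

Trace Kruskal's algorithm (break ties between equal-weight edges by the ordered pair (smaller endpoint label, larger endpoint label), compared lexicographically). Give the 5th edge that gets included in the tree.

V-W

Sort edges by weight, then run Kruskal:
Q-U (1): add — endpoints in different components.
R-W (1): add — endpoints in different components.
S-V (4): add — endpoints in different components.
U-V (4): add — endpoints in different components.
V-W (4): add — endpoints in different components.
R-U (5): skip — R and U already connected.
T-V (5): add — endpoints in different components.
W-X (5): add — endpoints in different components.
R-S (6): skip — R and S already connected.
S-W (6): skip — W and S already connected.
Q-X (7): skip — Q and X already connected.
S-X (8): skip — X and S already connected.
P-V (15): add — endpoints in different components.
The 5th edge added is V-W.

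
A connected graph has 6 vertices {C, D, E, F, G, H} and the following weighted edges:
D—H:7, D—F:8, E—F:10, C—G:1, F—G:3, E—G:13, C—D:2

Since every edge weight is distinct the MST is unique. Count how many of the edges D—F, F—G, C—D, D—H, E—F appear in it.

4

Sort edges by weight, then run Kruskal:
C—G (1): add — endpoints in different components.
C—D (2): add — endpoints in different components.
F—G (3): add — endpoints in different components.
D—H (7): add — endpoints in different components.
D—F (8): skip — D and F already connected.
E—F (10): add — endpoints in different components.
MST edge set: {C—G, C—D, F—G, D—H, E—F}.
Of the listed edges, {F—G, C—D, D—H, E—F} are in the MST → 4.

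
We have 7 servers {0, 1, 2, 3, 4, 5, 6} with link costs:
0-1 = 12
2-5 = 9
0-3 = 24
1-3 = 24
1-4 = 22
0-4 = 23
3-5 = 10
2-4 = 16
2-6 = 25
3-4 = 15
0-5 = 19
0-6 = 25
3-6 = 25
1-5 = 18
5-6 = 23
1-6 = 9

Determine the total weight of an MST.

Kruskal's algorithm — process edges by increasing weight (ties by edge label):
1-6 (9): add — endpoints in different components.
2-5 (9): add — endpoints in different components.
3-5 (10): add — endpoints in different components.
0-1 (12): add — endpoints in different components.
3-4 (15): add — endpoints in different components.
2-4 (16): skip — 2 and 4 already connected.
1-5 (18): add — endpoints in different components.
MST edges: 1-6, 2-5, 3-5, 0-1, 3-4, 1-5; total weight 9+9+10+12+15+18 = 73.

73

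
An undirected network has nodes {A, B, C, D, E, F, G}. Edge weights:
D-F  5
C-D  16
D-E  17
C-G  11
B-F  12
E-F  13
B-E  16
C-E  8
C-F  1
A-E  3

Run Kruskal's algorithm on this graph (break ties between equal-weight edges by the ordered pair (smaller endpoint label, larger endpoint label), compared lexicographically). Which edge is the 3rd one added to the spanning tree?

D-F

Kruskal: consider edges lightest-first.
C-F (1): add — endpoints in different components.
A-E (3): add — endpoints in different components.
D-F (5): add — endpoints in different components.
C-E (8): add — endpoints in different components.
C-G (11): add — endpoints in different components.
B-F (12): add — endpoints in different components.
The 3rd edge added is D-F.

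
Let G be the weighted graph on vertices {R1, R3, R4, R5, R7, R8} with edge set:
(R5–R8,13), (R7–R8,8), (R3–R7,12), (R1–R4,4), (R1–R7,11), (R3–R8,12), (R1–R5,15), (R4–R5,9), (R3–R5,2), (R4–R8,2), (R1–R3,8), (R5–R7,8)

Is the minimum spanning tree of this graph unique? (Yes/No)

No

Sort edges by weight, then run Kruskal:
R3–R5 (2): add — endpoints in different components.
R4–R8 (2): add — endpoints in different components.
R1–R4 (4): add — endpoints in different components.
R1–R3 (8): add — endpoints in different components.
R5–R7 (8): add — endpoints in different components.
Non-tree edge R7–R8 has weight 8, equal to the heaviest edge on its tree cycle — swapping gives another MST of the same weight. Not unique.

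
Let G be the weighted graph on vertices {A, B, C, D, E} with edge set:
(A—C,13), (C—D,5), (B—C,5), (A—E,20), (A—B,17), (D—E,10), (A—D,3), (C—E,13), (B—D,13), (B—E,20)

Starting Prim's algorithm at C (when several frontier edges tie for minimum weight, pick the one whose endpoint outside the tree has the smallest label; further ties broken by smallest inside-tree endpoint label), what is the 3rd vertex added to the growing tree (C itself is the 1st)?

D

Prim's algorithm from C:
Step 1: cheapest edge leaving the tree is B—C (5); add B.
Step 2: cheapest edge leaving the tree is C—D (5); add D.
Step 3: cheapest edge leaving the tree is A—D (3); add A.
Step 4: cheapest edge leaving the tree is D—E (10); add E.
Vertex order: C, B, D, A, E. The 3rd vertex is D.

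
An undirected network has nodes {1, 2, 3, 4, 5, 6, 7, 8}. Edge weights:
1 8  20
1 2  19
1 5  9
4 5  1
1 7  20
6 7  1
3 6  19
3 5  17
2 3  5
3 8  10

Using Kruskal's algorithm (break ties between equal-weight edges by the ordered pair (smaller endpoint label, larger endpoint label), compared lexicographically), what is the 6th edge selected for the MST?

3-5

Kruskal: consider edges lightest-first.
4 5 (1): add — endpoints in different components.
6 7 (1): add — endpoints in different components.
2 3 (5): add — endpoints in different components.
1 5 (9): add — endpoints in different components.
3 8 (10): add — endpoints in different components.
3 5 (17): add — endpoints in different components.
1 2 (19): skip — 1 and 2 already connected.
3 6 (19): add — endpoints in different components.
The 6th edge added is 3 5.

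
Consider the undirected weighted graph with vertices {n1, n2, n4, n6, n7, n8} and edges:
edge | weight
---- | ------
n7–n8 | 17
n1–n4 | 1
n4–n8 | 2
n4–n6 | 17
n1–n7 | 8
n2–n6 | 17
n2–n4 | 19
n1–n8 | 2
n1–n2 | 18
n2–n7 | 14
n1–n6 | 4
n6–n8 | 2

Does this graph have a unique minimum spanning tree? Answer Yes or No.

No

Sort edges by weight, then run Kruskal:
n1–n4 (1): add — endpoints in different components.
n1–n8 (2): add — endpoints in different components.
n4–n8 (2): skip — n8 and n4 already connected.
n6–n8 (2): add — endpoints in different components.
n1–n6 (4): skip — n1 and n6 already connected.
n1–n7 (8): add — endpoints in different components.
n2–n7 (14): add — endpoints in different components.
Non-tree edge n4–n8 has weight 2, equal to the heaviest edge on its tree cycle — swapping gives another MST of the same weight. Not unique.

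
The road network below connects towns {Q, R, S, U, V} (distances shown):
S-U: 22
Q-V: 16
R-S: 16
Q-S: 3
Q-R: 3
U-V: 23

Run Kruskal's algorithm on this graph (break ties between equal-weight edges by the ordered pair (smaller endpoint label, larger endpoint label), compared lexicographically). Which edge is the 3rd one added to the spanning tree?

Q-V

Kruskal: consider edges lightest-first.
Q-R (3): add. Components now {Q,R} {S} {V} {U}
Q-S (3): add. Components now {Q,R,S} {V} {U}
Q-V (16): add. Components now {Q,R,S,V} {U}
R-S (16): skip — S and R already connected.
S-U (22): add. Components now {Q,R,S,U,V}
The 3rd edge added is Q-V.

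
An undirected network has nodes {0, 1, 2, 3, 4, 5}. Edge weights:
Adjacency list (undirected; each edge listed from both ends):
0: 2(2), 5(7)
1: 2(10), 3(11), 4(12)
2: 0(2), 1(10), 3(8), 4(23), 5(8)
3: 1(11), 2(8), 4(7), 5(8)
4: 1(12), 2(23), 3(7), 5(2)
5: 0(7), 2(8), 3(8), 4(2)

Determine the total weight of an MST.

28

Kruskal's algorithm — process edges by increasing weight (ties by edge label):
0—2 (2): add. Components now {0,2} {1} {3} {4} {5}
4—5 (2): add. Components now {0,2} {1} {3} {4,5}
0—5 (7): add. Components now {0,2,4,5} {1} {3}
3—4 (7): add. Components now {0,2,3,4,5} {1}
2—3 (8): skip — 2 and 3 already connected.
2—5 (8): skip — 2 and 5 already connected.
3—5 (8): skip — 3 and 5 already connected.
1—2 (10): add. Components now {0,1,2,3,4,5}
MST edges: 0—2, 4—5, 0—5, 3—4, 1—2; total weight 2+2+7+7+10 = 28.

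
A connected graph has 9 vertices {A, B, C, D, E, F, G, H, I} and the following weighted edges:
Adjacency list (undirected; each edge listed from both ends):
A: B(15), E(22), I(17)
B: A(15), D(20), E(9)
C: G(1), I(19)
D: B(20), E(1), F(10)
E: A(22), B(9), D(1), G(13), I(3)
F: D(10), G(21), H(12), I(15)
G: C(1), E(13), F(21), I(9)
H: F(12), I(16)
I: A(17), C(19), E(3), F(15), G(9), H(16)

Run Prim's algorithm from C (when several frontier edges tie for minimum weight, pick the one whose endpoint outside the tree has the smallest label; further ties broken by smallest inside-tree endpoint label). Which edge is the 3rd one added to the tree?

Prim, starting at C.
Step 1: cheapest edge leaving the tree is C–G (1); add G.
Step 2: cheapest edge leaving the tree is G–I (9); add I.
Step 3: cheapest edge leaving the tree is E–I (3); add E.
Step 4: cheapest edge leaving the tree is D–E (1); add D.
Step 5: cheapest edge leaving the tree is B–E (9); add B.
Step 6: cheapest edge leaving the tree is D–F (10); add F.
Step 7: cheapest edge leaving the tree is F–H (12); add H.
Step 8: cheapest edge leaving the tree is A–B (15); add A.
The 3rd edge added is E–I.

E-I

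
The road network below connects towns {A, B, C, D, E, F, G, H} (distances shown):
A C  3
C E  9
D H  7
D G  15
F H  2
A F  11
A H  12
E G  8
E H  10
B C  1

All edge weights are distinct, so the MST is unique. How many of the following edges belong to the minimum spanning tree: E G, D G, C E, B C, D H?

4

Sort edges by weight, then run Kruskal:
B C (1): add — endpoints in different components.
F H (2): add — endpoints in different components.
A C (3): add — endpoints in different components.
D H (7): add — endpoints in different components.
E G (8): add — endpoints in different components.
C E (9): add — endpoints in different components.
E H (10): add — endpoints in different components.
MST edge set: {B C, F H, A C, D H, E G, C E, E H}.
Of the listed edges, {E G, C E, B C, D H} are in the MST → 4.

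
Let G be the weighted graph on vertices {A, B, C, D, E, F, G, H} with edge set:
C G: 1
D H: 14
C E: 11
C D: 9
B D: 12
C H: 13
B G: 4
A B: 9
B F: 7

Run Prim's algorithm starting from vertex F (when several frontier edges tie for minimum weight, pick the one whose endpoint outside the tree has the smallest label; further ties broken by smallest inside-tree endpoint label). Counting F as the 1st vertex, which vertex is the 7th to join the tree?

Prim, starting at F.
Step 1: frontier [B F 7] → take B F (7); add B.
Step 2: frontier [B G 4, A B 9, B D 12] → take B G (4); add G.
Step 3: frontier [A B 9, B D 12, C G 1] → take C G (1); add C.
Step 4: frontier [A B 9, B D 12, C D 9, C E 11, C H 13] → take A B (9); add A.
Step 5: frontier [B D 12, C D 9, C E 11, C H 13] → take C D (9); add D.
Step 6: frontier [C E 11, C H 13, D H 14] → take C E (11); add E.
Step 7: frontier [C H 13, D H 14] → take C H (13); add H.
Vertex order: F, B, G, C, A, D, E, H. The 7th vertex is E.

E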